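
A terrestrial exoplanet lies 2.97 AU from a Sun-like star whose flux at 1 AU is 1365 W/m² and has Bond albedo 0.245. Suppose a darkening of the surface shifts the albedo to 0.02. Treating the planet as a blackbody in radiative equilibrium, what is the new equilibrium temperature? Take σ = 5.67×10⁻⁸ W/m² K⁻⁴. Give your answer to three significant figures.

Flux at the orbit: S = 1365/(2.97)² = 154.7 W/m².
New equilibrium: T₂ = [(1−0.02)·154.7/(4σ)]^(1/4) = 160.8 K.

161 K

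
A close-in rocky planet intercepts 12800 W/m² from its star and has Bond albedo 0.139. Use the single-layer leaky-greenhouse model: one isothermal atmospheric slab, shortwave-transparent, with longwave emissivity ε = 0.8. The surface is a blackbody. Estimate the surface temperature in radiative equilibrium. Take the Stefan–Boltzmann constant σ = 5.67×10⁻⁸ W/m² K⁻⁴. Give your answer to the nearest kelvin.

533 kelvin

Effective emission temperature (TOA balance): σT_e⁴ = S(1−α)/4 = 2755 W/m² → T_e = 469.5 K.
Surface balance with a leaky layer gives σT_s⁴ = σT_e⁴·2/(2−ε), so T_s = T_e·[2/(2−0.8)]^(1/4) = 533.5 K.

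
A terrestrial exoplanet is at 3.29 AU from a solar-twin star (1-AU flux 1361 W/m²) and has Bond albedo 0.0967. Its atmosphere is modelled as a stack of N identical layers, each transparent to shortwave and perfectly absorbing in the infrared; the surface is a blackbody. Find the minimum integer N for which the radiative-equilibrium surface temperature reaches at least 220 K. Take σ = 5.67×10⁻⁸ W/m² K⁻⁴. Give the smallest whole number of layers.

4

By the inverse-square law, S = 1361/3.29² = 125.7 W/m².
Top-of-atmosphere balance: σT_e⁴ = S(1−α)/4 = 28.39 W/m² → T_e = 149.6 K.
Need (N+1)T_e⁴ ≥ T_s⁴, i.e. N+1 ≥ (220/149.6)⁴ = 4.678.
Rounding up, N = 4.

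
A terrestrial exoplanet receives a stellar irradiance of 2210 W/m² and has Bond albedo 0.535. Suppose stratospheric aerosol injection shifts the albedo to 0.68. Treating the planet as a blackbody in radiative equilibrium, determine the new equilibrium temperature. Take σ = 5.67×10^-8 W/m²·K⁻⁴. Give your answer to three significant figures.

236 K

New equilibrium: T₂ = [(1−0.68)·2210/(4σ)]^(1/4) = 236.3 K.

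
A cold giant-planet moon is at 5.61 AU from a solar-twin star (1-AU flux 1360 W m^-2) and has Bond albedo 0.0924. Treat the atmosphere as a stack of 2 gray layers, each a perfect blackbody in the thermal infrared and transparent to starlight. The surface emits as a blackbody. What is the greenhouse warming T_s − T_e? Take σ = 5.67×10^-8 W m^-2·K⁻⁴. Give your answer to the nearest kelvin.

36 kelvin

Irradiance scales as 1/d², so S = 1360 W m^-2 × (1/5.61)² = 43.21 W m^-2.
OLR = S(1−α)/4 = 9.805 W m^-2; the top layer radiates at T_e = 114.7 K.
Surface: T_s = (3)^¼·T_e = 150.9 K.
Warming: T_s − T_e = 36.25 K.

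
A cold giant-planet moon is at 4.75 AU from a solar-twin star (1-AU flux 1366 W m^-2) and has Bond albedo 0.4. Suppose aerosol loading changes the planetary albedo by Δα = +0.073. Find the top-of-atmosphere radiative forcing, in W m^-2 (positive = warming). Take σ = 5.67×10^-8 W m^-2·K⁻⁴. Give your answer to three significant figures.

-1.10 W m^-2

Flux at the orbit: S = 1366/(4.75)² = 60.54 W m^-2.
The change in absorbed flux is Δ[S(1−α)/4] = −SΔα/4 = -1.105 W m^-2.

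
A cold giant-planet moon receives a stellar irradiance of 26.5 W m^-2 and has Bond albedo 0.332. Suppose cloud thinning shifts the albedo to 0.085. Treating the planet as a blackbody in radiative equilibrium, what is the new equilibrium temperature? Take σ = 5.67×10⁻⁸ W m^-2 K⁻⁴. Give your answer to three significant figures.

With the new albedo, S(1−α₂)/4 = 6.062 W m^-2, so T₂ = 101.7 K.

102 kelvin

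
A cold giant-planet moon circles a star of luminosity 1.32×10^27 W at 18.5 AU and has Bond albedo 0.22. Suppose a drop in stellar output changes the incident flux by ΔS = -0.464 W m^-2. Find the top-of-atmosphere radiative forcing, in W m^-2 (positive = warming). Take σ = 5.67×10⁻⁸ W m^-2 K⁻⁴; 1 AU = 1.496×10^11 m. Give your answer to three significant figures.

d = 18.5 × 1.496×10^11 m = 2.768×10^12 m.
S = L/(4πd²) = 13.71 W m^-2.
ΔF = Δ[S(1−α)]/4 = (1−0.22)·-0.464/4 = -0.09048 W m^-2.

-0.0905 W m^-2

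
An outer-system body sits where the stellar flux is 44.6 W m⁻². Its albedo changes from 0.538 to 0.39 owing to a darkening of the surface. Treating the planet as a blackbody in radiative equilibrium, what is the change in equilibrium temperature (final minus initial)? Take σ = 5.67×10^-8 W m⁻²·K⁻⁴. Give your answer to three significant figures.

With α = 0.538, T₁ = 97.63 K.
After:  T₂ = [44.60·0.61/(4σ)]^(1/4) = 104.7 K.
ΔT = T₂ − T₁ = 7.024 K.

7.02 K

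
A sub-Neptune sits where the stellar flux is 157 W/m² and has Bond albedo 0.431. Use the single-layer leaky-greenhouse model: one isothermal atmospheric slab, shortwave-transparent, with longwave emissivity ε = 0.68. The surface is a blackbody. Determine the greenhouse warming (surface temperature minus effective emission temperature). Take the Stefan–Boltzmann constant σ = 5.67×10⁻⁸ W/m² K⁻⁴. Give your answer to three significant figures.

Effective emission temperature (TOA balance): σT_e⁴ = S(1−α)/4 = 22.33 W/m² → T_e = 140.9 K.
For a single slab of emissivity ε, T_s⁴ = 2T_e⁴/(2−ε); thus T_s = 140.9·(1.515)^(1/4) = 156.3 K.
Greenhouse warming: T_s − T_e = 15.42 K.

15.4 kelvin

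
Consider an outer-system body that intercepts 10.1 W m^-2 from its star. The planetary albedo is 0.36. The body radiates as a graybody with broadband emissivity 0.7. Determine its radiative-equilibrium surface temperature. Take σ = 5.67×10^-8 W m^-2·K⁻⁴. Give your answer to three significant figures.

79.9 K

The planet absorbs (1−α)S over its disc πR² and re-emits over 4πR², so the mean absorbed flux is (1−0.36)·10.10/4 = 1.616 W m^-2.
Radiative balance εσT⁴ = 1.616 gives T = [1.616/(0.7·σ)]^(1/4) = 79.88 K.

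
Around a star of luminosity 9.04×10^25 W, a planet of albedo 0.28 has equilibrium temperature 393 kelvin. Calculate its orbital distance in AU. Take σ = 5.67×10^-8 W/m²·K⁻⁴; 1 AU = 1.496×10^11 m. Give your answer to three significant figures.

0.207 AU

Required flux: S = 4σT⁴/(1−α) = 7514 W/m².
From L = 4πd²S, d = √(9.04×10^25/(4π·7514)) = 3.094×10^10 m = 0.2068 AU.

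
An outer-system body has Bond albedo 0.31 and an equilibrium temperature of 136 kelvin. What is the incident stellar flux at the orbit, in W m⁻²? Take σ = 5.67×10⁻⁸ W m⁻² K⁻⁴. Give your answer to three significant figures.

Invert the energy balance for S: S = 4σT⁴/(1−α).
The emitted flux is σT⁴ = 19.40 W m⁻².
S = 4·19.40/0.69 = 112.4 W m⁻².

112 W m⁻²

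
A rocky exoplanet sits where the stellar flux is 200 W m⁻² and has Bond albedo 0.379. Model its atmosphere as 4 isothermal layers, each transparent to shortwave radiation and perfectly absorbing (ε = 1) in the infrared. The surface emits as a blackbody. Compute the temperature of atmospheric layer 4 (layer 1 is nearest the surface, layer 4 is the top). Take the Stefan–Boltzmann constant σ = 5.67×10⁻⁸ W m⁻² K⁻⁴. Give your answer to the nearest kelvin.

153 K

Top-of-atmosphere balance: σT_e⁴ = S(1−α)/4 = 31.05 W m⁻² → T_e = 153.0 K.
Each opaque layer satisfies 2T_j⁴ = T_{j−1}⁴ + T_{j+1}⁴, giving T_k⁴ = (N+1−k)T_e⁴.
With k = 4: T_4 = (4+1−4)^¼·153.0 K = 153.0 K.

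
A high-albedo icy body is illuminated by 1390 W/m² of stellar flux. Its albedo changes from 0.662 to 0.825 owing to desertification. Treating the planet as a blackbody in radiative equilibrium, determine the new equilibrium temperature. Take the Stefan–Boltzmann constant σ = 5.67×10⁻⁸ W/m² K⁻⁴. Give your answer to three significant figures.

With the new albedo, S(1−α₂)/4 = 60.81 W/m², so T₂ = 181.0 K.

181 kelvin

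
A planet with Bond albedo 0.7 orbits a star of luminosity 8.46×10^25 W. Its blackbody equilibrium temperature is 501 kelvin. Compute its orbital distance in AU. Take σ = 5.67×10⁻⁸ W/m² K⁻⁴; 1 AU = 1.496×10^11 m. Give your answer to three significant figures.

0.0795 AU

The flux needed for this T is 4σT⁴/(1−0.7) = 47630 W/m².
Then d = [L/(4πS)]^(1/2) = 1.189×10^10 m, i.e. 0.07947 AU.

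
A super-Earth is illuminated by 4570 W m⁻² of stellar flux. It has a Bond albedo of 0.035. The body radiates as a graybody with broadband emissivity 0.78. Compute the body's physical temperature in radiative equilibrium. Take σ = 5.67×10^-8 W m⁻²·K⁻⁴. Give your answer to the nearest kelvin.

397 K

The planet absorbs (1−α)S over its disc πR² and re-emits over 4πR², so the mean absorbed flux is (1−0.035)·4570/4 = 1103 W m⁻².
Equating to εσT⁴ with ε = 0.78: T = (1103/0.78σ)^(1/4) = 397.4 K.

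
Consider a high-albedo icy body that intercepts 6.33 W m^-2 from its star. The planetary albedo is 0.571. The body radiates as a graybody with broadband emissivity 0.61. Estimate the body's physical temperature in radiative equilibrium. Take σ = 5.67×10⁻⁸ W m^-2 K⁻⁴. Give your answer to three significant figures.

66.6 K

Averaging over the sphere, the absorbed flux is S(1−α)/4 = 0.6789 W m^-2.
Radiative balance εσT⁴ = 0.6789 gives T = [0.6789/(0.61·σ)]^(1/4) = 66.56 K.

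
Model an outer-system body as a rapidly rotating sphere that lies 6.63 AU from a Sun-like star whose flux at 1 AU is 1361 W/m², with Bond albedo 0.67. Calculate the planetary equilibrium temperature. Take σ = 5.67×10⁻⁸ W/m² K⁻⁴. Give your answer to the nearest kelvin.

Flux at the orbit: S = 1361/(6.63)² = 30.96 W/m².
The planet absorbs (1−α)S over its disc πR² and re-emits over 4πR², so the mean absorbed flux is (1−0.67)·30.96/4 = 2.554 W/m².
In equilibrium σT⁴ equals this, so T = 81.93 K.

82 K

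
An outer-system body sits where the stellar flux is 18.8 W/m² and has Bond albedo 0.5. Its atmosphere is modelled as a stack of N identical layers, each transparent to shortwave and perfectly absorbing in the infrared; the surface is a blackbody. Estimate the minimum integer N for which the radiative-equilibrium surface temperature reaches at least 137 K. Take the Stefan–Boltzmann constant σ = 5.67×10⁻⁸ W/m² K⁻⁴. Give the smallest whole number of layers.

The effective emission temperature is T_e = [S(1−α)/(4σ)]^¼ = 80.24 K.
Since T_s⁴ = (N+1)T_e⁴, we need N ≥ (T_s/T_e)⁴ − 1 = 7.500.
Rounding up, N = 8.

8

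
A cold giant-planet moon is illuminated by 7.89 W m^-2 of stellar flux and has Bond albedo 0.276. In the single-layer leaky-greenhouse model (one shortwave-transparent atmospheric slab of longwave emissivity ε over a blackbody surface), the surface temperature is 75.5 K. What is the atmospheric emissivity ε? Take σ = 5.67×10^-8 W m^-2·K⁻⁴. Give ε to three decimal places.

0.450

TOA balance gives T_e = 70.84 K.
T_s⁴ = T_e⁴·2/(2−ε) → ε = 2 − 2(T_e/T_s)⁴ = 2 − 2·(70.84/75.5)⁴ = 0.4497.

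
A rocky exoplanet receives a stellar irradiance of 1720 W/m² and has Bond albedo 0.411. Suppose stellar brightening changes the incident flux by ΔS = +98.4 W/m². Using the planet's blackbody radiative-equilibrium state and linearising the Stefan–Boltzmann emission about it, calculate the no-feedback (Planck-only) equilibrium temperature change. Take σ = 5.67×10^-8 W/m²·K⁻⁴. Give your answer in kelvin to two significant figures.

Reference equilibrium: T_e = [S(1−α)/(4σ)]^(1/4) = 258.5 K.
ΔF = Δ[S(1−α)]/4 = (1−0.411)·+98.4/4 = 14.49 W/m².
Planck response: λ_P = 4σT_e³ = 4·5.67×10⁻⁸·(258.5)³ = 3.919 W/m²/K.
ΔT₀ = ΔF/λ_P = 14.49/3.919 = 3.70 K.

3.7 K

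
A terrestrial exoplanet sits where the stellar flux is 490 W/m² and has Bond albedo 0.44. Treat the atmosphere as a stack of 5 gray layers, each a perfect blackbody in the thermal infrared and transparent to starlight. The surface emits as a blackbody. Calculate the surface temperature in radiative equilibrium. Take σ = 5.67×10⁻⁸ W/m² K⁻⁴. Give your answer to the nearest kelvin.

292 K

OLR = S(1−α)/4 = 68.60 W/m²; the top layer radiates at T_e = 186.5 K.
For an N-layer opaque stack, T_s⁴ = (N+1)T_e⁴, hence T_s = (6)^(1/4)×186.5 K = 291.9 K.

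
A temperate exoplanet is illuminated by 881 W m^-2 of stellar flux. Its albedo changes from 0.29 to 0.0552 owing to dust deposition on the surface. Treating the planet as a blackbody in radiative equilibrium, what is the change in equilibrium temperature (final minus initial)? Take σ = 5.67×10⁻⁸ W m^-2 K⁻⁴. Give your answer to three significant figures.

17.0 kelvin

Initial: T₁ = [S(1−0.29)/(4σ)]^(1/4) = 229.2 K.
After:  T₂ = [881.0·0.945/(4σ)]^(1/4) = 246.1 K.
ΔT = T₂ − T₁ = 16.97 K.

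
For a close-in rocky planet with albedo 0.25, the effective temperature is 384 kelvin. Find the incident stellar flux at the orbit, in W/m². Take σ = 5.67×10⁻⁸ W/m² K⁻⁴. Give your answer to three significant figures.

6580 W/m²

From S(1−α)/4 = σT⁴: S = 4σT⁴/(1−α).
σT⁴ = 5.67×10⁻⁸·(384)⁴ = 1233 W/m².
S = 4·1233/0.75 = 6575 W/m².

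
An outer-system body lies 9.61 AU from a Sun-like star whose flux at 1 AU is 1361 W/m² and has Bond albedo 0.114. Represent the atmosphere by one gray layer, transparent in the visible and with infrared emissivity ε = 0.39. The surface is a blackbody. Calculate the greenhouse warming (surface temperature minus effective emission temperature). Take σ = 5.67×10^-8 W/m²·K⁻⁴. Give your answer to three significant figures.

4.85 K

By the inverse-square law, S = 1361/9.61² = 14.74 W/m².
At the top of the atmosphere, σT_e⁴ = S(1−α)/4 = 3.264 W/m², giving T_e = 87.11 K.
Surface balance with a leaky layer gives σT_s⁴ = σT_e⁴·2/(2−ε), so T_s = T_e·[2/(2−0.39)]^(1/4) = 91.96 K.
The atmosphere warms the surface by 4.854 K.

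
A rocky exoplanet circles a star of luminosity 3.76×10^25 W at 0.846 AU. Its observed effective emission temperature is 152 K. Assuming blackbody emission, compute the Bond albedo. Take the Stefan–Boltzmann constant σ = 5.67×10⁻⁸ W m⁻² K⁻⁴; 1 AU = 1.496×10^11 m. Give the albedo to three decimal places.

0.352

d = 0.846 × 1.496×10^11 m = 1.266×10^11 m.
Spreading L over a sphere of radius d: S = 3.76×10^25/(4π·1.27×10^11²) = 186.8 W m⁻².
Rearranging the radiative balance, α = 1 − 4σT⁴/S.
σT⁴ = 30.27 W m⁻², so 4σT⁴ = 121.1 W m⁻².
Hence α = 1 − 121.1/186.8 = 0.3519.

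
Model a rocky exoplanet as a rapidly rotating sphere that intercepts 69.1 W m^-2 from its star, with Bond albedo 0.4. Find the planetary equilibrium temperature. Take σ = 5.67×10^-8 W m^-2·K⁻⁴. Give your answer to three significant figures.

116 K

Absorbed flux (global mean): S(1−α)/4 = 69.10·0.6/4 = 10.36 W m^-2.
Balancing against σT⁴: T = (10.36/5.67×10⁻⁸)^(1/4) = 116.3 K.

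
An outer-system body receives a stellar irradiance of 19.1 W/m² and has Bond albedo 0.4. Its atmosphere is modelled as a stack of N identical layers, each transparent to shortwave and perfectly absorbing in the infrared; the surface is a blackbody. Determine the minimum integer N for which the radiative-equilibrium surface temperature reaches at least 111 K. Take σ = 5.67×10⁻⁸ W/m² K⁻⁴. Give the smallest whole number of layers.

Top-of-atmosphere balance: σT_e⁴ = S(1−α)/4 = 2.865 W/m² → T_e = 84.31 K.
T_s = (N+1)^(1/4)·T_e ≥ 111 K requires N+1 ≥ (T_s/T_e)⁴ = (111/84.31)⁴ = 3.004.
The minimum whole number is N = 3.

3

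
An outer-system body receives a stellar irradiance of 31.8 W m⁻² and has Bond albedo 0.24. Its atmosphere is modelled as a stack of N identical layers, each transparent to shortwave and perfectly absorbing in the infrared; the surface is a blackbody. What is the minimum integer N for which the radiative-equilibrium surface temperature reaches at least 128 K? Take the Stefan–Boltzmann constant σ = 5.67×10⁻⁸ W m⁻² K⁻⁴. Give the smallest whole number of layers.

The effective emission temperature is T_e = [S(1−α)/(4σ)]^¼ = 101.6 K.
T_s = (N+1)^(1/4)·T_e ≥ 128 K requires N+1 ≥ (T_s/T_e)⁴ = (128/101.6)⁴ = 2.519.
The minimum whole number is N = 2.

2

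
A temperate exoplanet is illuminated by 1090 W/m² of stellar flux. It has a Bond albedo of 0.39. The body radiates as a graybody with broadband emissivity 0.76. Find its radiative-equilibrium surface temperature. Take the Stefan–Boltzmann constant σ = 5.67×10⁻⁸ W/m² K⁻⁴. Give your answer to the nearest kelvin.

249 K

The planet absorbs (1−α)S over its disc πR² and re-emits over 4πR², so the mean absorbed flux is (1−0.39)·1090/4 = 166.2 W/m².
Radiative balance εσT⁴ = 166.2 gives T = [166.2/(0.76·σ)]^(1/4) = 249.2 K.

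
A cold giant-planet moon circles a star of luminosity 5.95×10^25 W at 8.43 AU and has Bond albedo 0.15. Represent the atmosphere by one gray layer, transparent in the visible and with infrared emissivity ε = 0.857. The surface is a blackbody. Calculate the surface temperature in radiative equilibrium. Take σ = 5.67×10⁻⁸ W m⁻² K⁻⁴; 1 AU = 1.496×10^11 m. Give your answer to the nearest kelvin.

66 K

d = 8.43 × 1.496×10^11 m = 1.261×10^12 m.
Spreading L over a sphere of radius d: S = 5.95×10^25/(4π·1.26×10^12²) = 2.977 W m⁻².
The planet radiates to space at T_e = [S(1−α)/(4σ)]^(1/4) = 57.80 K.
Surface balance with a leaky layer gives σT_s⁴ = σT_e⁴·2/(2−ε), so T_s = T_e·[2/(2−0.857)]^(1/4) = 66.47 K.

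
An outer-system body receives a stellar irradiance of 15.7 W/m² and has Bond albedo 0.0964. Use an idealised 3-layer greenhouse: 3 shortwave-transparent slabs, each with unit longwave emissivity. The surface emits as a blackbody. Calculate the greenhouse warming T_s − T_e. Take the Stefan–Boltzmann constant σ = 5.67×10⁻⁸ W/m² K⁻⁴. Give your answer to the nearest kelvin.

37 K

The effective emission temperature is T_e = [S(1−α)/(4σ)]^¼ = 88.93 K.
T_s = (N+1)^(1/4)·T_e = 125.8 K.
So the greenhouse effect raises the surface by 125.8 − 88.93 = 36.84 K.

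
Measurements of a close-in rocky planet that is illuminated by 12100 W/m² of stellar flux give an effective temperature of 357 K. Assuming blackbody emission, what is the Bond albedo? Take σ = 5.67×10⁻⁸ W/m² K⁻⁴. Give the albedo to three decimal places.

Energy balance: S(1−α)/4 = σT⁴, so 1−α = 4σT⁴/S.
4σT⁴ = 4·5.67×10⁻⁸·(357)⁴ = 3684 W/m².
Hence α = 1 − 3684/12100 = 0.6955.

0.696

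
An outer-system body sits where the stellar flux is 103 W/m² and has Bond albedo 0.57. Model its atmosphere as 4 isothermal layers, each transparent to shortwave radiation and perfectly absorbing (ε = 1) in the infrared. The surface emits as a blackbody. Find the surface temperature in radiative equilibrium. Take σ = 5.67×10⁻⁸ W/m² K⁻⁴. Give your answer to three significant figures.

The effective emission temperature is T_e = [S(1−α)/(4σ)]^¼ = 118.2 K.
Layer-by-layer balance gives σT_s⁴ = (N+1)σT_e⁴, so T_s = 5^¼·118.2 = 176.8 K.

177 kelvin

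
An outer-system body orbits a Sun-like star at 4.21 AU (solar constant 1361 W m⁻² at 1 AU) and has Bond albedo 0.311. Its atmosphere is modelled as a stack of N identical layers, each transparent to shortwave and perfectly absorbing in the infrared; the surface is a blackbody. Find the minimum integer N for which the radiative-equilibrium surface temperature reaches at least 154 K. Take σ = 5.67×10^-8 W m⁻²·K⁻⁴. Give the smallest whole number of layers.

2

Flux at the orbit: S = 1361/(4.21)² = 76.79 W m⁻².
The effective emission temperature is T_e = [S(1−α)/(4σ)]^¼ = 123.6 K.
Need (N+1)T_e⁴ ≥ T_s⁴, i.e. N+1 ≥ (154/123.6)⁴ = 2.411.
Rounding up, N = 2.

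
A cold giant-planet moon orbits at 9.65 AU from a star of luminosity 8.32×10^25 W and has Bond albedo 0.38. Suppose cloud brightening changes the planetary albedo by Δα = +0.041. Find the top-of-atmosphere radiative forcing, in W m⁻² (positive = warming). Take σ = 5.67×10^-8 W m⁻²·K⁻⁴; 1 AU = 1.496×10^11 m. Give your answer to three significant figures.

d = 9.65 × 1.496×10^11 m = 1.444×10^12 m.
Flux at the orbit: S = L/(4πd²) = 8.32×10^25/(4π·(1.44×10^12)²) = 3.177 W m⁻².
ΔF = −(S/4)Δα = −(3.177/4)×(+0.041) = -0.03256 W m⁻².

-0.0326 W m⁻²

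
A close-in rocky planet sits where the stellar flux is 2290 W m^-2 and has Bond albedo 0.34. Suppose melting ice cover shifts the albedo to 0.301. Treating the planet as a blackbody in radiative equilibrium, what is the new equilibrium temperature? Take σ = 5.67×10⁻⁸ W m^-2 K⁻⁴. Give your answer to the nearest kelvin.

T₂ = [S(1−α₂)/(4σ)]^(1/4) = [2290·0.699/(4σ)]^(1/4) = 289.8 K.

290 K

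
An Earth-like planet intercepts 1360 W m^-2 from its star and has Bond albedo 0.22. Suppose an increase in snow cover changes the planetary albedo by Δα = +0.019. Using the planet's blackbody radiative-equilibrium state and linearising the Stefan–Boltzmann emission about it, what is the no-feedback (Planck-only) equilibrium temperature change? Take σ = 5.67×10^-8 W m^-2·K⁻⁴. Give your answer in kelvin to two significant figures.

-1.6 kelvin

The baseline emission temperature is T_e = 261.5 K.
TOA radiative forcing: ΔF = −S·Δα/4 = −1360·(+0.019)/4 = -6.460 W m^-2.
The Planck feedback parameter is 4σT_e³ = 4.056 W m^-2/K.
ΔT₀ = ΔF/λ_P = -6.460/4.056 = -1.59 K.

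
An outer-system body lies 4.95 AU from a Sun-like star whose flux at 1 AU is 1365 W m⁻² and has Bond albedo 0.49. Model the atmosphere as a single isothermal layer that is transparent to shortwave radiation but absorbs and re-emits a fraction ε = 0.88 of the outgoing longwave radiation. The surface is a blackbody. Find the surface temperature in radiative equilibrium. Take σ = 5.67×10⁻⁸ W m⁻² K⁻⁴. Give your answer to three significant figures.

By the inverse-square law, S = 1365/4.95² = 55.71 W m⁻².
Effective emission temperature (TOA balance): σT_e⁴ = S(1−α)/4 = 7.103 W m⁻² → T_e = 105.8 K.
The surface balance (absorbed SW + ε·downward IR = σT_s⁴) with T_a⁴ = T_s⁴/2 reduces to T_s = T_e·[2/(2−ε)]^¼ = 122.3 K.

122 K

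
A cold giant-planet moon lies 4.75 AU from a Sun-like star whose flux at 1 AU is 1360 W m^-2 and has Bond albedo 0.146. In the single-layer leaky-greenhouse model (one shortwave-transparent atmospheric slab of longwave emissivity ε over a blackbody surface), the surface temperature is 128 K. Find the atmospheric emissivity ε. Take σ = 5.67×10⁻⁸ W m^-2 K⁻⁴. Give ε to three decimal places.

Flux at the orbit: S = 1360/(4.75)² = 60.28 W m^-2.
Effective temperature: T_e = [S(1−α)/(4σ)]^(1/4) = 122.7 K.
Inverting T_s⁴ = 2T_e⁴/(2−ε): (T_e/T_s)⁴ = 0.8455, so ε = 2(1 − 0.8455) = 0.3089.

0.309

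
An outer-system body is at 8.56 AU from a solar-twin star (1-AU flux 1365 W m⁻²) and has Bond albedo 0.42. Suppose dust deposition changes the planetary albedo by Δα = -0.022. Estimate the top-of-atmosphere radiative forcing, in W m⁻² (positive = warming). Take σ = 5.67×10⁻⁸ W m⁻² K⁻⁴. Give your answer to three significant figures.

Irradiance scales as 1/d², so S = 1365 W m⁻² × (1/8.56)² = 18.63 W m⁻².
TOA radiative forcing: ΔF = −S·Δα/4 = −18.63·(-0.022)/4 = 0.1025 W m⁻².

0.102 W m⁻²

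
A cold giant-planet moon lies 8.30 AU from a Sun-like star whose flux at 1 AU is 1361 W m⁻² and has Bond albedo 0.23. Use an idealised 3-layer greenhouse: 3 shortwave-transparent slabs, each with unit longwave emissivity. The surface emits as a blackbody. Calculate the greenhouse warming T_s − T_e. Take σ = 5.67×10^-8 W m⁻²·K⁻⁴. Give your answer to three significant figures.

37.5 K

Irradiance scales as 1/d², so S = 1361 W m⁻² × (1/8.30)² = 19.76 W m⁻².
The effective emission temperature is T_e = [S(1−α)/(4σ)]^¼ = 90.50 K.
Surface: T_s = (4)^¼·T_e = 128.0 K.
Warming: T_s − T_e = 37.49 K.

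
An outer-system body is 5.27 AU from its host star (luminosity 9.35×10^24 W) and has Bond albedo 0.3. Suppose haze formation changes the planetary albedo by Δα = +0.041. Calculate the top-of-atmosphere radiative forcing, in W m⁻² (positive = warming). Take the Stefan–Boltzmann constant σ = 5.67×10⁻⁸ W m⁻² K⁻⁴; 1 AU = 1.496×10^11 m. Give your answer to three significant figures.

-0.0123 W m⁻²

d = 5.27 × 1.496×10^11 m = 7.884×10^11 m.
S = L/(4πd²) = 1.197 W m⁻².
ΔF = −(S/4)Δα = −(1.197/4)×(+0.041) = -0.01227 W m⁻².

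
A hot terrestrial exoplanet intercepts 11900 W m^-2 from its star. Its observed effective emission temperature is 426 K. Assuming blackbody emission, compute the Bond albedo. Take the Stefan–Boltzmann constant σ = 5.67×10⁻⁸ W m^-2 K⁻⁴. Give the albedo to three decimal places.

0.372

Energy balance: S(1−α)/4 = σT⁴, so 1−α = 4σT⁴/S.
σT⁴ = 1867 W m^-2, so 4σT⁴ = 7469 W m^-2.
Hence α = 1 − 7469/11900 = 0.3723.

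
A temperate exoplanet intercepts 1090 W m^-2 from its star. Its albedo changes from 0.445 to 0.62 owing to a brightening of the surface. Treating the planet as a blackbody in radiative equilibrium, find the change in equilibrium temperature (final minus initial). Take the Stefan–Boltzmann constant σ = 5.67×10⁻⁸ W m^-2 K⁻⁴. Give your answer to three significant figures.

With α = 0.445, T₁ = 227.3 K.
With α = 0.62, T₂ = 206.7 K.
Change: 206.7 − 227.3 = -20.53 K.

-20.5 K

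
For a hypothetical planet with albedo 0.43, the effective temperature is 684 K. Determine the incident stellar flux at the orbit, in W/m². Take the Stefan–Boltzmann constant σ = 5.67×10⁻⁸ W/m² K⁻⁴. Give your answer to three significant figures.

From S(1−α)/4 = σT⁴: S = 4σT⁴/(1−α).
σT⁴ = 5.67×10⁻⁸·(684)⁴ = 12410 W/m².
So S = 4×12410/(1−0.43) = 87090 W/m².

87100 W/m²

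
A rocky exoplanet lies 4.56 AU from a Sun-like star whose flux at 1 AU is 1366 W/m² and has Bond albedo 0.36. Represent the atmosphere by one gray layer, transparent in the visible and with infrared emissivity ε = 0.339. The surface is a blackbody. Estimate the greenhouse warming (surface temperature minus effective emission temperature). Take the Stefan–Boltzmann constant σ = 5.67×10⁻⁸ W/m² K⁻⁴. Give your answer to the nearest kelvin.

6 K

By the inverse-square law, S = 1366/4.56² = 65.69 W/m².
The planet radiates to space at T_e = [S(1−α)/(4σ)]^(1/4) = 116.7 K.
Surface balance with a leaky layer gives σT_s⁴ = σT_e⁴·2/(2−ε), so T_s = T_e·[2/(2−0.339)]^(1/4) = 122.2 K.
T_s − T_e = 122.2 − 116.7 = 5.546 K.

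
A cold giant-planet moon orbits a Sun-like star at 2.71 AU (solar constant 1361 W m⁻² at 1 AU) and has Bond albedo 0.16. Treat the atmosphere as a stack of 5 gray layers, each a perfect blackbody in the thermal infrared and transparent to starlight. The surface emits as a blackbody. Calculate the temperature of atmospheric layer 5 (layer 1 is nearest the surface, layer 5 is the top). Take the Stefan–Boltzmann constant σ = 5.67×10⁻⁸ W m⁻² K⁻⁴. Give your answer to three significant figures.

Flux at the orbit: S = 1361/(2.71)² = 185.3 W m⁻².
The effective emission temperature is T_e = [S(1−α)/(4σ)]^¼ = 161.9 K.
In the N-layer model, layer k (counted from the surface) has T_k = (N+1−k)^(1/4)·T_e.
T_5 = (1)^(1/4)·161.9 = 161.9 K.

162 kelvin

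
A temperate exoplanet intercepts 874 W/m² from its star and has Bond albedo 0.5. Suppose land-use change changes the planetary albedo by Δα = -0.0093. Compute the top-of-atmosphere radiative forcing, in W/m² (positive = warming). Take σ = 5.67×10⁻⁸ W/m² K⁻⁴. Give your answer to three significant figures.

The change in absorbed flux is Δ[S(1−α)/4] = −SΔα/4 = 2.032 W/m².

2.03 W/m²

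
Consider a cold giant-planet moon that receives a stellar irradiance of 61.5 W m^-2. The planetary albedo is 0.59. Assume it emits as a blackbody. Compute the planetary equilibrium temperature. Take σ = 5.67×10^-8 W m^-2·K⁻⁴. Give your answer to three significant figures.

103 kelvin

The planet absorbs (1−α)S over its disc πR² and re-emits over 4πR², so the mean absorbed flux is (1−0.59)·61.50/4 = 6.304 W m^-2.
Set σT⁴ = 6.304 → T = (6.304/σ)^(1/4) = 102.7 K.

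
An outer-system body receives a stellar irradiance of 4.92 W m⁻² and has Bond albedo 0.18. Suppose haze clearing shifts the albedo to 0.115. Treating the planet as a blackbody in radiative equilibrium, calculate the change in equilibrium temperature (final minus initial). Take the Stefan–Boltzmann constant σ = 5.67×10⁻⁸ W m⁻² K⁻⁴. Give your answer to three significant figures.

1.25 kelvin

With α = 0.18, T₁ = 64.94 K.
Final:   T₂ = [S(1−0.115)/(4σ)]^(1/4) = 66.19 K.
ΔT = T₂ − T₁ = 1.250 K.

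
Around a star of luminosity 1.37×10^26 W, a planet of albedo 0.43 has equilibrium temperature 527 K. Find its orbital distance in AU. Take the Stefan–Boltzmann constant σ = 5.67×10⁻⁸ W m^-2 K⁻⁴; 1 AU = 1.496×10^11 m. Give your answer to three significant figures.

0.126 AU

Required flux: S = 4σT⁴/(1−α) = 30690 W m^-2.
Then d = [L/(4πS)]^(1/2) = 1.885×10^10 m, i.e. 0.1260 AU.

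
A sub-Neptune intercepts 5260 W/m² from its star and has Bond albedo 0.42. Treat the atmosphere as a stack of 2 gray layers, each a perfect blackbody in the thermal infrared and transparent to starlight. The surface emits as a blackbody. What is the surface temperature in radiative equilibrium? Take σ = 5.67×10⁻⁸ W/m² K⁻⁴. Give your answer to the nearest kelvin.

The effective emission temperature is T_e = [S(1−α)/(4σ)]^¼ = 340.6 K.
Layer-by-layer balance gives σT_s⁴ = (N+1)σT_e⁴, so T_s = 3^¼·340.6 = 448.2 K.

448 K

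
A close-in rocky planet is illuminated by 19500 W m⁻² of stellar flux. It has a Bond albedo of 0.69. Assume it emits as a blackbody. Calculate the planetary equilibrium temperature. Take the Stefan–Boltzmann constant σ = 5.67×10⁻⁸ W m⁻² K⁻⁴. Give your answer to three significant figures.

404 K

The planet absorbs (1−α)S over its disc πR² and re-emits over 4πR², so the mean absorbed flux is (1−0.69)·19500/4 = 1511 W m⁻².
Set σT⁴ = 1511 → T = (1511/σ)^(1/4) = 404.1 K.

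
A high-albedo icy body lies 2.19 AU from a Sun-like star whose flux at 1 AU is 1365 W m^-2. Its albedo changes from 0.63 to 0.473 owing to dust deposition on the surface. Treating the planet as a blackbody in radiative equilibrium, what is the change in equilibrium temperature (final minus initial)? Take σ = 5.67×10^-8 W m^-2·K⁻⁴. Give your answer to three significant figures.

13.6 K

By the inverse-square law, S = 1365/2.19² = 284.6 W m^-2.
Before: T₁ = [284.6·0.37/(4σ)]^(1/4) = 146.8 K.
Final:   T₂ = [S(1−0.473)/(4σ)]^(1/4) = 160.4 K.
Change: 160.4 − 146.8 = 13.57 K.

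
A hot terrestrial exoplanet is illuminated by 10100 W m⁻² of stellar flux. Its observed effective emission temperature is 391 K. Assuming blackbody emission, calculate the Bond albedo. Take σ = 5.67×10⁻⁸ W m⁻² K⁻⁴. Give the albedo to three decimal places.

0.475

Rearranging the radiative balance, α = 1 − 4σT⁴/S.
σT⁴ = 1325 W m⁻², so 4σT⁴ = 5301 W m⁻².
1−α = 5301/10100 = 0.5248, so α = 0.4752.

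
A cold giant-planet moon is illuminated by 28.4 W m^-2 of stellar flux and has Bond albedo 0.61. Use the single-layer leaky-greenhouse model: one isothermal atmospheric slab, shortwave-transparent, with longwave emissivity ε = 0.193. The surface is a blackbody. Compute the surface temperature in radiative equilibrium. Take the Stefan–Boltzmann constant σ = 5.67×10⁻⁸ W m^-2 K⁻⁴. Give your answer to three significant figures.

85.7 K

The planet radiates to space at T_e = [S(1−α)/(4σ)]^(1/4) = 83.60 K.
For a single slab of emissivity ε, T_s⁴ = 2T_e⁴/(2−ε); thus T_s = 83.60·(1.107)^(1/4) = 85.74 K.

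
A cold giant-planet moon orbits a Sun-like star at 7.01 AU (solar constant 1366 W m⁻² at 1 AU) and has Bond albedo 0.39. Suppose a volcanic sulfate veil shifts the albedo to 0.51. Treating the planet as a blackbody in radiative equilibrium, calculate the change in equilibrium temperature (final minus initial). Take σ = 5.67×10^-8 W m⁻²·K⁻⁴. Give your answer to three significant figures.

By the inverse-square law, S = 1366/7.01² = 27.80 W m⁻².
Initial: T₁ = [S(1−0.39)/(4σ)]^(1/4) = 92.99 K.
With α = 0.51, T₂ = 88.03 K.
ΔT = T₂ − T₁ = -4.955 K.

-4.96 K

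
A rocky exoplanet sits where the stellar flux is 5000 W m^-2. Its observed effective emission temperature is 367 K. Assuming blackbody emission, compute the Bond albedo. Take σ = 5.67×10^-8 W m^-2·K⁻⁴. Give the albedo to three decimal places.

0.177

Energy balance: S(1−α)/4 = σT⁴, so 1−α = 4σT⁴/S.
σT⁴ = 1029 W m^-2, so 4σT⁴ = 4114 W m^-2.
Hence α = 1 − 4114/5000 = 0.1771.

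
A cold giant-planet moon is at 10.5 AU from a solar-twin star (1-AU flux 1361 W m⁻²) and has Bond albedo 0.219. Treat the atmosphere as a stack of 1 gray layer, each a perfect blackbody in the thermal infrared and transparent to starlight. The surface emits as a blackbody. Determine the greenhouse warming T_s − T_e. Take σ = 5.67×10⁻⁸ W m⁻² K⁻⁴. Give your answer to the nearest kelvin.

By the inverse-square law, S = 1361/10.5² = 12.34 W m⁻².
Top-of-atmosphere balance: σT_e⁴ = S(1−α)/4 = 2.410 W m⁻² → T_e = 80.75 K.
Surface: T_s = (2)^¼·T_e = 96.02 K.
So the greenhouse effect raises the surface by 96.02 − 80.75 = 15.28 K.

15 K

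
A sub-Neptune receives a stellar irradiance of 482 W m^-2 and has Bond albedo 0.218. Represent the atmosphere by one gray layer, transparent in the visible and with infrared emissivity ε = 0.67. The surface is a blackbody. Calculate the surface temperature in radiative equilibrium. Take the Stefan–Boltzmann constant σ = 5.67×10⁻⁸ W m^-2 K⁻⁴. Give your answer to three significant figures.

At the top of the atmosphere, σT_e⁴ = S(1−α)/4 = 94.23 W m^-2, giving T_e = 201.9 K.
The surface balance (absorbed SW + ε·downward IR = σT_s⁴) with T_a⁴ = T_s⁴/2 reduces to T_s = T_e·[2/(2−ε)]^¼ = 223.6 K.

224 kelvin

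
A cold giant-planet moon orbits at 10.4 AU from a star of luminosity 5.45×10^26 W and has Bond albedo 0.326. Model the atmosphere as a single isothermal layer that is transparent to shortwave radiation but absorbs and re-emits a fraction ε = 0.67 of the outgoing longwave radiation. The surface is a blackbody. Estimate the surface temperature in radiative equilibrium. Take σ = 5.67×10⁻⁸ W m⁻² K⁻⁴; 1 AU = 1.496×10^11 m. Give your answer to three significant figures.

94.6 kelvin

Orbital distance: d = 10.4 AU = 1.556×10^12 m.
Flux at the orbit: S = L/(4πd²) = 5.45×10^26/(4π·(1.56×10^12)²) = 17.92 W m⁻².
The planet radiates to space at T_e = [S(1−α)/(4σ)]^(1/4) = 85.42 K.
The surface balance (absorbed SW + ε·downward IR = σT_s⁴) with T_a⁴ = T_s⁴/2 reduces to T_s = T_e·[2/(2−ε)]^¼ = 94.59 K.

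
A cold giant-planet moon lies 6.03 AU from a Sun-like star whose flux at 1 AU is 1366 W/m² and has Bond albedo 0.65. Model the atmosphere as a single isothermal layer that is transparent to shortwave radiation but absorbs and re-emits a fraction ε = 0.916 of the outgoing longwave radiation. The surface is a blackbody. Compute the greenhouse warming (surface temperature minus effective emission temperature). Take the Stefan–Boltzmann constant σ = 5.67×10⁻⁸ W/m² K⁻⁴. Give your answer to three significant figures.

14.4 kelvin

Irradiance scales as 1/d², so S = 1366 W/m² × (1/6.03)² = 37.57 W/m².
Effective emission temperature (TOA balance): σT_e⁴ = S(1−α)/4 = 3.287 W/m² → T_e = 87.26 K.
The surface balance (absorbed SW + ε·downward IR = σT_s⁴) with T_a⁴ = T_s⁴/2 reduces to T_s = T_e·[2/(2−ε)]^¼ = 101.7 K.
The atmosphere warms the surface by 14.44 K.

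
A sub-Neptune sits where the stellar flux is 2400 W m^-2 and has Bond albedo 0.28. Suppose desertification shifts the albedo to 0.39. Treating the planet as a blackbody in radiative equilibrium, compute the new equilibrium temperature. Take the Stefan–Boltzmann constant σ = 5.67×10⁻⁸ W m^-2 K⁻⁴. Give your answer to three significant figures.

New equilibrium: T₂ = [(1−0.39)·2400/(4σ)]^(1/4) = 283.4 K.

283 K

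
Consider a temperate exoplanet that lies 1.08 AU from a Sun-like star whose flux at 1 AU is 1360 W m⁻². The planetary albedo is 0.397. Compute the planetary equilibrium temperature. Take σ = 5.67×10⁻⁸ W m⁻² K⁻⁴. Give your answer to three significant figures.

Flux at the orbit: S = 1360/(1.08)² = 1166 W m⁻².
The planet absorbs (1−α)S over its disc πR² and re-emits over 4πR², so the mean absorbed flux is (1−0.397)·1166/4 = 175.8 W m⁻².
In equilibrium σT⁴ equals this, so T = 236.0 K.

236 K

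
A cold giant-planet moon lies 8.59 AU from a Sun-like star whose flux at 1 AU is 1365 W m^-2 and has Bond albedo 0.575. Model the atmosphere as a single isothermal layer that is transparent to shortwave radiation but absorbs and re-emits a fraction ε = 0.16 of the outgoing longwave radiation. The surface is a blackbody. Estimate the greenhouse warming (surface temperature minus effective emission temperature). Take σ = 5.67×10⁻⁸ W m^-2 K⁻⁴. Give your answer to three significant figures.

Flux at the orbit: S = 1365/(8.59)² = 18.50 W m^-2.
Effective emission temperature (TOA balance): σT_e⁴ = S(1−α)/4 = 1.966 W m^-2 → T_e = 76.73 K.
For a single slab of emissivity ε, T_s⁴ = 2T_e⁴/(2−ε); thus T_s = 76.73·(1.087)^(1/4) = 78.35 K.
The atmosphere warms the surface by 1.616 K.

1.62 K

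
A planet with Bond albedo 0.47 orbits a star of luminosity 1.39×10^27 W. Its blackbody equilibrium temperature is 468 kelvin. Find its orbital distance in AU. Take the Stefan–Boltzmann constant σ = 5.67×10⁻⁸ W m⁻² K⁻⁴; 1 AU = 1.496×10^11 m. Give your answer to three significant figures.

0.491 AU

The flux needed for this T is 4σT⁴/(1−0.47) = 20530 W m⁻².
S = L/(4πd²) → d = √(L/4πS) = √(1.39×10^27/(4π·20530)) = 7.341×10^10 m = 0.4907 AU.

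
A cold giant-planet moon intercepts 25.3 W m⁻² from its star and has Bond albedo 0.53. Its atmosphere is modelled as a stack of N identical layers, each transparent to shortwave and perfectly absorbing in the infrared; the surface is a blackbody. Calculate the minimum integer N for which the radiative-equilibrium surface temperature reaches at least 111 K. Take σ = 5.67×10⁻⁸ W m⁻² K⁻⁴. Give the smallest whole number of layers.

2

Top-of-atmosphere balance: σT_e⁴ = S(1−α)/4 = 2.973 W m⁻² → T_e = 85.09 K.
Since T_s⁴ = (N+1)T_e⁴, we need N ≥ (T_s/T_e)⁴ − 1 = 1.895.
Rounding up, N = 2.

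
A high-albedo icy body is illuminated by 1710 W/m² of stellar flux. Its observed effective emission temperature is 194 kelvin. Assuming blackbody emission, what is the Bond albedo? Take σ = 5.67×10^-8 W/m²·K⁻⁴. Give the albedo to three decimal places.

Rearranging the radiative balance, α = 1 − 4σT⁴/S.
σT⁴ = 80.31 W/m², so 4σT⁴ = 321.3 W/m².
1−α = 321.3/1710 = 0.1879, so α = 0.8121.

0.812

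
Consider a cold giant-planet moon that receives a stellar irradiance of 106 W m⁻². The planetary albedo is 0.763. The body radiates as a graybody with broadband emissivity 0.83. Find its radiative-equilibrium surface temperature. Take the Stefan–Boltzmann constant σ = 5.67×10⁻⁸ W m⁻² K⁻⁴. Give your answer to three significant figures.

107 kelvin

The planet absorbs (1−α)S over its disc πR² and re-emits over 4πR², so the mean absorbed flux is (1−0.763)·106.0/4 = 6.280 W m⁻².
Radiative balance εσT⁴ = 6.280 gives T = [6.280/(0.83·σ)]^(1/4) = 107.5 K.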